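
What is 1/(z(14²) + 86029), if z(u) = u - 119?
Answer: 1/86106 ≈ 1.1614e-5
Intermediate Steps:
z(u) = -119 + u
1/(z(14²) + 86029) = 1/((-119 + 14²) + 86029) = 1/((-119 + 196) + 86029) = 1/(77 + 86029) = 1/86106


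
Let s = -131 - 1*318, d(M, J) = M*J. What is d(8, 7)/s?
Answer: -56/449 ≈ -0.12472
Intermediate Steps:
d(M, J) = J*M
s = -449 (s = -131 - 318 = -449)
d(8, 7)/s = (7*8)/(-449) = 56*(-1/449) = -56/449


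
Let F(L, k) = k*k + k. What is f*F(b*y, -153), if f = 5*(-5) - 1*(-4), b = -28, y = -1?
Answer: -488376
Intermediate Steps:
F(L, k) = k + k² (F(L, k) = k² + k = k + k²)
f = -21 (f = -25 + 4 = -21)
f*F(b*y, -153) = -(-3213)*(1 - 153) = -(-3213)*(-152) = -21*23256 = -488376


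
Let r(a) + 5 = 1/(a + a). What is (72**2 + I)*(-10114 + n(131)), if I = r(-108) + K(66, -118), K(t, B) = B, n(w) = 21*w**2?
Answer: 382903127725/216 ≈ 1.7727e+9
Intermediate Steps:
r(a) = -5 + 1/(2*a) (r(a) = -5 + 1/(a + a) = -5 + 1/(2*a))
I = -26569/216 (I = (-5 + (1/2)/(-108)) - 118 = (-5 + (1/2)*(-1/108)) - 118 = (-5 - 1/216) - 118 = -1081/216 - 118 = -26569/216 ≈ -123.00)
(72**2 + I)*(-10114 + n(131)) = (72**2 - 26569/216)*(-10114 + 21*131**2) = (5184 - 26569/216)*(-10114 + 21*17161) = 1093175*(-10114 + 360381)/216 = (1093175/216)*350267 = 382903127725/216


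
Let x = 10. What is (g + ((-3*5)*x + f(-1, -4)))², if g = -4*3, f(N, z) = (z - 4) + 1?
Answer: 28561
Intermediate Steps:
f(N, z) = -3 + z (f(N, z) = (-4 + z) + 1 = -3 + z)
g = -12
(g + ((-3*5)*x + f(-1, -4)))² = (-12 + (-3*5*10 + (-3 - 4)))² = (-12 + (-15*10 - 7))² = (-12 + (-150 - 7))² = (-12 - 157)² = (-169)² = 28561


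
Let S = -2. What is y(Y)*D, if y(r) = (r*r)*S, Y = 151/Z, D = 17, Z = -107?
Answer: -775234/11449 ≈ -67.712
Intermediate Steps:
Y = -151/107 (Y = 151/(-107) = 151*(-1/107) = -151/107 ≈ -1.4112)
y(r) = -2*r² (y(r) = (r*r)*(-2) = r²*(-2) = -2*r²)
y(Y)*D = -2*(-151/107)²*17 = -2*22801/11449*17 = -45602/11449*17 = -775234/11449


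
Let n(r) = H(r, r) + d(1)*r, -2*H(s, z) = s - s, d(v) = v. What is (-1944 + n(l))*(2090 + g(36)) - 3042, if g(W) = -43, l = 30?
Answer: -3921000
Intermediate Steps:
H(s, z) = 0 (H(s, z) = -(s - s)/2 = -½*0 = 0)
n(r) = r (n(r) = 0 + 1*r = 0 + r = r)
(-1944 + n(l))*(2090 + g(36)) - 3042 = (-1944 + 30)*(2090 - 43) - 3042 = -1914*2047 - 3042 = -3917958 - 3042 = -3921000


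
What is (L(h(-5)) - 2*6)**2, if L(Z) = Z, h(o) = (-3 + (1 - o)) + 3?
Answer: 36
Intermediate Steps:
h(o) = 1 - o (h(o) = (-2 - o) + 3 = 1 - o)
(L(h(-5)) - 2*6)**2 = ((1 - 1*(-5)) - 2*6)**2 = ((1 + 5) - 12)**2 = (6 - 12)**2 = (-6)**2 = 36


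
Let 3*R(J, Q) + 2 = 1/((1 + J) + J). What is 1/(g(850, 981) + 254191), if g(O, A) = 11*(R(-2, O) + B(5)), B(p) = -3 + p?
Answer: 9/2287840 ≈ 3.9338e-6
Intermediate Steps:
R(J, Q) = -⅔ + 1/(3*(1 + 2*J)) (R(J, Q) = -⅔ + 1/(3*((1 + J) + J)) = -⅔ + 1/(3*(1 + 2*J)))
g(O, A) = 121/9 (g(O, A) = 11*((-1 - 4*(-2))/(3*(1 + 2*(-2))) + (-3 + 5)) = 11*((-1 + 8)/(3*(1 - 4)) + 2) = 11*((⅓)*7/(-3) + 2) = 11*((⅓)*(-⅓)*7 + 2) = 11*(-7/9 + 2) = 11*(11/9) = 121/9)
1/(g(850, 981) + 254191) = 1/(121/9 + 254191) = 1/(2287840/9) = 9/2287840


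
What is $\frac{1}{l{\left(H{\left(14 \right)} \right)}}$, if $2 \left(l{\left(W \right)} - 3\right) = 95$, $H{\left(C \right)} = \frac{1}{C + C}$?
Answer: $\frac{2}{101} \approx 0.019802$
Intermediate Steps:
$H{\left(C \right)} = \frac{1}{2 C}$
$l{\left(W \right)} = \frac{101}{2}$ ($l{\left(W \right)} = 3 + \frac{1}{2} \cdot 95 = 3 + \frac{95}{2} = \frac{101}{2}$)
$\frac{1}{l{\left(H{\left(14 \right)} \right)}} = \frac{1}{\frac{101}{2}} = \frac{2}{101}$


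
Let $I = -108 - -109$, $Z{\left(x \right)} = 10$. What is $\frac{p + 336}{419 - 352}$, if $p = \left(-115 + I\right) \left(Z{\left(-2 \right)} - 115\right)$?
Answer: $\frac{12306}{67} \approx 183.67$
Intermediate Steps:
$I = 1$ ($I = -108 + 109 = 1$)
$p = 11970$ ($p = \left(-115 + 1\right) \left(10 - 115\right) = \left(-114\right) \left(-105\right) = 11970$)
$\frac{p + 336}{419 - 352} = \frac{11970 + 336}{419 - 352} = \frac{12306}{67}$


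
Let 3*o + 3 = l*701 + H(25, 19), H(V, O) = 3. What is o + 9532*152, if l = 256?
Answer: 4526048/3 ≈ 1.5087e+6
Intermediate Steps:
o = 179456/3 (o = -1 + (256*701 + 3)/3 = -1 + (179456 + 3)/3 = -1 + (⅓)*179459 = -1 + 179459/3 = 179456/3 ≈ 59819.)
o + 9532*152 = 179456/3 + 9532*152 = 179456/3 + 1448864 = 4526048/3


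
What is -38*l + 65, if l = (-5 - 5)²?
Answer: -3735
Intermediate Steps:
l = 100 (l = (-10)² = 100)
-38*l + 65 = -38*100 + 65 = -3800 + 65 = -3735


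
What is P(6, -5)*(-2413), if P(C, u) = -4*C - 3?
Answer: 65151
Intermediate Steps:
P(C, u) = -3 - 4*C
P(6, -5)*(-2413) = (-3 - 4*6)*(-2413) = (-3 - 24)*(-2413) = -27*(-2413) = 65151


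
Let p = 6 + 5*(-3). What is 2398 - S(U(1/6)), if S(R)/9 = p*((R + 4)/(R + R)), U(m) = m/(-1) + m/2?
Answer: 989/2 ≈ 494.50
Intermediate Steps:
p = -9 (p = 6 - 15 = -9)
U(m) = -m/2 (U(m) = m*(-1) + m*(½) = -m + m/2 = -m/2)
S(R) = -81*(4 + R)/(2*R) (S(R) = 9*(-9*(R + 4)/(R + R)) = 9*(-9*(4 + R)/(2*R)) = -81*(4 + R)/(2*R))
2398 - S(U(1/6)) = 2398 - (-81/2 - 162/((-½/6))) = 2398 - (-81/2 - 162/((-½*⅙))) = 2398 - (-81/2 - 162/(-1/12)) = 2398 - (-81/2 - 162*(-12)) = 2398 - (-81/2 + 1944) = 2398 - 1*3807/2 = 2398 - 3807/2 = 989/2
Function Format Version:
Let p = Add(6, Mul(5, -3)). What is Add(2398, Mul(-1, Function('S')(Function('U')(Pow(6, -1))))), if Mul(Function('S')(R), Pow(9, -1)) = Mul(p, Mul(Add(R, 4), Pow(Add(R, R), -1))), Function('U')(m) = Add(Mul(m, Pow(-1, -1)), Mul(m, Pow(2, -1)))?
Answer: Rational(989, 2) ≈ 494.50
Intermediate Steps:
p = -9 (p = Add(6, -15) = -9)
Function('U')(m) = Mul(Rational(-1, 2), m) (Function('U')(m) = Add(Mul(m, -1), Mul(m, Rational(1, 2))) = Add(Mul(-1, m), Mul(Rational(1, 2), m)) = Mul(Rational(-1, 2), m))
Function('S')(R) = Mul(Rational(-81, 2), Pow(R, -1), Add(4, R)) (Function('S')(R) = Mul(9, Mul(-9, Mul(Add(R, 4), Pow(Add(R, R), -1)))) = Mul(9, Mul(-9, Mul(Add(4, R), Pow(Mul(2, R), -1)))) = Mul(9, Mul(-9, Mul(Add(4, R), Mul(Rational(1, 2), Pow(R, -1))))) = Mul(9, Mul(-9, Mul(Rational(1, 2), Pow(R, -1), Add(4, R)))) = Mul(9, Mul(Rational(-9, 2), Pow(R, -1), Add(4, R))) = Mul(Rational(-81, 2), Pow(R, -1), Add(4, R)))
Add(2398, Mul(-1, Function('S')(Function('U')(Pow(6, -1))))) = Add(2398, Mul(-1, Add(Rational(-81, 2), Mul(-162, Pow(Mul(Rational(-1, 2), Pow(6, -1)), -1))))) = Add(2398, Mul(-1, Add(Rational(-81, 2), Mul(-162, Pow(Mul(Rational(-1, 2), Rational(1, 6)), -1))))) = Add(2398, Mul(-1, Add(Rational(-81, 2), Mul(-162, Pow(Rational(-1, 12), -1))))) = Add(2398, Mul(-1, Add(Rational(-81, 2), Mul(-162, -12)))) = Add(2398, Mul(-1, Add(Rational(-81, 2), 1944))) = Add(2398, Mul(-1, Rational(3807, 2))) = Add(2398, Rational(-3807, 2)) = Rational(989, 2)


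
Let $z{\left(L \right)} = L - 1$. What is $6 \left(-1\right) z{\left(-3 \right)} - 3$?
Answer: $21$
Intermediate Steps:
$z{\left(L \right)} = -1 + L$
$6 \left(-1\right) z{\left(-3 \right)} - 3 = 6 \left(-1\right) \left(-1 - 3\right) - 3 = \left(-6\right) \left(-4\right) - 3 = 24 - 3 = 21$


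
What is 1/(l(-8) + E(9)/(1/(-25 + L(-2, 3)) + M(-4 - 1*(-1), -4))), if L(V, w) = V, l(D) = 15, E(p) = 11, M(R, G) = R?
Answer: 82/933 ≈ 0.087888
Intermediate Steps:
1/(l(-8) + E(9)/(1/(-25 + L(-2, 3)) + M(-4 - 1*(-1), -4))) = 1/(15 + 11/(1/(-25 - 2) + (-4 - 1*(-1)))) = 1/(15 + 11/(1/(-27) + (-4 + 1))) = 1/(15 + 11/(-1/27 - 3)) = 1/(15 + 11/(-82/27)) = 1/(15 + 11*(-27/82)) = 1/(15 - 297/82) = 1/(933/82) = 82/933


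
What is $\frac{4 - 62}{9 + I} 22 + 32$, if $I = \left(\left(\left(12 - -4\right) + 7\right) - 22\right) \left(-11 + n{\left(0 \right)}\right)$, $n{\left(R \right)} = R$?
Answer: $670$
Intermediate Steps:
$I = -11$ ($I = \left(\left(\left(12 - -4\right) + 7\right) - 22\right) \left(-11 + 0\right) = \left(\left(\left(12 + \left(-1 + 5\right)\right) + 7\right) - 22\right) \left(-11\right) = \left(\left(\left(12 + 4\right) + 7\right) - 22\right) \left(-11\right) = \left(\left(16 + 7\right) - 22\right) \left(-11\right) = \left(23 - 22\right) \left(-11\right) = 1 \left(-11\right) = -11$)
$\frac{4 - 62}{9 + I} 22 + 32 = \frac{4 - 62}{9 - 11} \cdot 22 + 32 = - \frac{58}{-2} \cdot 22 + 32 = \left(-58\right) \left(- \frac{1}{2}\right) 22 + 32 = 29 \cdot 22 + 32 = 638 + 32 = 670$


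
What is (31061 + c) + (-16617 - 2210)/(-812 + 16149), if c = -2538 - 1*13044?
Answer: 237382596/15337 ≈ 15478.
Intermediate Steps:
c = -15582 (c = -2538 - 13044 = -15582)
(31061 + c) + (-16617 - 2210)/(-812 + 16149) = (31061 - 15582) + (-16617 - 2210)/(-812 + 16149) = 15479 - 18827/15337 = 237382596/15337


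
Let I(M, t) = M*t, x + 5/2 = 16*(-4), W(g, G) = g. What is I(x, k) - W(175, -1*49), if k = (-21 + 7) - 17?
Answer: 3773/2 ≈ 1886.5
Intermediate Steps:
k = -31 (k = -14 - 17 = -31)
x = -133/2 (x = -5/2 + 16*(-4) = -5/2 - 64 = -133/2 ≈ -66.500)
I(x, k) - W(175, -1*49) = -133/2*(-31) - 1*175 = 4123/2 - 175 = 3773/2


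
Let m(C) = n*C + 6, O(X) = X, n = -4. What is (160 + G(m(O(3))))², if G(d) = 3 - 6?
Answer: 24649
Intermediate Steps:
m(C) = 6 - 4*C (m(C) = -4*C + 6 = 6 - 4*C)
G(d) = -3
(160 + G(m(O(3))))² = (160 - 3)² = 157² = 24649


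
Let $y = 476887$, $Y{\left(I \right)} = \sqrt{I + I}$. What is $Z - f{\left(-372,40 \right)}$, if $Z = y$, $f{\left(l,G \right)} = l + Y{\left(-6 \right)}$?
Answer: $477259 - 2 i \sqrt{3} \approx 4.7726 \cdot 10^{5} - 3.4641 i$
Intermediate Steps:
$Y{\left(I \right)} = \sqrt{2} \sqrt{I}$ ($Y{\left(I \right)} = \sqrt{2 I} = \sqrt{2} \sqrt{I}$)
$f{\left(l,G \right)} = l + 2 i \sqrt{3}$ ($f{\left(l,G \right)} = l + \sqrt{2} \sqrt{-6} = l + \sqrt{2} i \sqrt{6} = l + 2 i \sqrt{3}$)
$Z = 476887$
$Z - f{\left(-372,40 \right)} = 476887 - \left(-372 + 2 i \sqrt{3}\right) = 476887 + \left(372 - 2 i \sqrt{3}\right) = 477259 - 2 i \sqrt{3}$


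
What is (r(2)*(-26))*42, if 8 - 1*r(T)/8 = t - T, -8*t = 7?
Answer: -95004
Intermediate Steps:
t = -7/8 (t = -1/8*7 = -7/8 ≈ -0.87500)
r(T) = 71 + 8*T (r(T) = 64 - 8*(-7/8 - T) = 64 + (7 + 8*T) = 71 + 8*T)
(r(2)*(-26))*42 = ((71 + 8*2)*(-26))*42 = ((71 + 16)*(-26))*42 = (87*(-26))*42 = -2262*42 = -95004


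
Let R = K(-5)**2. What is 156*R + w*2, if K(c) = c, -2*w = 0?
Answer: 3900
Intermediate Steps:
w = 0 (w = -1/2*0 = 0)
R = 25 (R = (-5)**2 = 25)
156*R + w*2 = 156*25 + 0*2 = 3900 + 0 = 3900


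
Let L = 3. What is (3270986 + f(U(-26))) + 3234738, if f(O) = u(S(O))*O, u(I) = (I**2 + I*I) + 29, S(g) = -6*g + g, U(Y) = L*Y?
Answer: -17224138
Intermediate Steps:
U(Y) = 3*Y
S(g) = -5*g
u(I) = 29 + 2*I**2 (u(I) = (I**2 + I**2) + 29 = 2*I**2 + 29 = 29 + 2*I**2)
f(O) = O*(29 + 50*O**2) (f(O) = (29 + 2*(-5*O)**2)*O = (29 + 2*(25*O**2))*O = (29 + 50*O**2)*O = O*(29 + 50*O**2))
(3270986 + f(U(-26))) + 3234738 = (3270986 + (3*(-26))*(29 + 50*(3*(-26))**2)) + 3234738 = (3270986 - 78*(29 + 50*(-78)**2)) + 3234738 = (3270986 - 78*(29 + 50*6084)) + 3234738 = (3270986 - 78*(29 + 304200)) + 3234738 = (3270986 - 78*304229) + 3234738 = (3270986 - 23729862) + 3234738 = -20458876 + 3234738 = -17224138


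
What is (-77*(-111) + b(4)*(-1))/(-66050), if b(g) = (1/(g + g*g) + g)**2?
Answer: -3412239/26420000 ≈ -0.12915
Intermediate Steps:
b(g) = (g + 1/(g + g**2))**2 (b(g) = (1/(g + g**2) + g)**2 = (g + 1/(g + g**2))**2)
(-77*(-111) + b(4)*(-1))/(-66050) = (-77*(-111) + ((1 + 4**2 + 4**3)**2/(4**2*(1 + 4)**2))*(-1))/(-66050) = (8547 + ((1/16)*(1 + 16 + 64)**2/5**2)*(-1))*(-1/66050) = (8547 + ((1/16)*(1/25)*81**2)*(-1))*(-1/66050) = (8547 + ((1/16)*(1/25)*6561)*(-1))*(-1/66050) = (8547 + (6561/400)*(-1))*(-1/66050) = (8547 - 6561/400)*(-1/66050) = (3412239/400)*(-1/66050) = -3412239/26420000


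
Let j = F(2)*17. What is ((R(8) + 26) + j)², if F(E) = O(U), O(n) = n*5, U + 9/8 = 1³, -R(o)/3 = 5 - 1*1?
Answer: 729/64 ≈ 11.391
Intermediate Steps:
R(o) = -12 (R(o) = -3*(5 - 1*1) = -3*(5 - 1) = -3*4 = -12)
U = -⅛ (U = -9/8 + 1³ = -9/8 + 1 = -⅛ ≈ -0.12500)
O(n) = 5*n
F(E) = -5/8 (F(E) = 5*(-⅛) = -5/8)
j = -85/8 (j = -5/8*17 = -85/8 ≈ -10.625)
((R(8) + 26) + j)² = ((-12 + 26) - 85/8)² = (14 - 85/8)² = (27/8)² = 729/64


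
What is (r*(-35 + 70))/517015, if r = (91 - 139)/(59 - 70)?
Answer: 336/1137433 ≈ 0.00029540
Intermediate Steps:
r = 48/11 (r = -48/(-11) = -48*(-1/11) = 48/11 ≈ 4.3636)
(r*(-35 + 70))/517015 = (48*(-35 + 70)/11)/517015 = ((48/11)*35)*(1/517015) = (1680/11)*(1/517015) = 336/1137433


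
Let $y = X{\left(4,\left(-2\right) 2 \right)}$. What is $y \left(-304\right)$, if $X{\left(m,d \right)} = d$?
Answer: $1216$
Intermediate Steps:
$y = -4$ ($y = \left(-2\right) 2 = -4$)
$y \left(-304\right) = \left(-4\right) \left(-304\right) = 1216$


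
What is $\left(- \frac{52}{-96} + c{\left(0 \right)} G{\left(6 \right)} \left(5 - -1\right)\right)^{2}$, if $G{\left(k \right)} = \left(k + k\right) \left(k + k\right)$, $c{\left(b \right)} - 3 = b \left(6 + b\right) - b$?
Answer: $\frac{3871452841}{576} \approx 6.7213 \cdot 10^{6}$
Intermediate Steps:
$c{\left(b \right)} = 3 - b + b \left(6 + b\right)$ ($c{\left(b \right)} = 3 + \left(b \left(6 + b\right) - b\right) = 3 + \left(- b + b \left(6 + b\right)\right) = 3 - b + b \left(6 + b\right)$)
$G{\left(k \right)} = 4 k^{2}$ ($G{\left(k \right)} = 2 k 2 k = 4 k^{2}$)
$\left(- \frac{52}{-96} + c{\left(0 \right)} G{\left(6 \right)} \left(5 - -1\right)\right)^{2} = \left(- \frac{52}{-96} + \left(3 + 0^{2} + 5 \cdot 0\right) 4 \cdot 6^{2} \left(5 - -1\right)\right)^{2} = \left(\left(-52\right) \left(- \frac{1}{96}\right) + \left(3 + 0 + 0\right) 4 \cdot 36 \left(5 + 1\right)\right)^{2} = \left(\frac{13}{24} + 3 \cdot 144 \cdot 6\right)^{2} = \left(\frac{13}{24} + 432 \cdot 6\right)^{2} = \left(\frac{13}{24} + 2592\right)^{2} = \left(\frac{62221}{24}\right)^{2} = \frac{3871452841}{576}$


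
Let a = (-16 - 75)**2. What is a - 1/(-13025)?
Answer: 107860026/13025 ≈ 8281.0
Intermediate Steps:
a = 8281 (a = (-91)**2 = 8281)
a - 1/(-13025) = 8281 - 1/(-13025) = 8281 - 1*(-1/13025) = 8281 + 1/13025 = 107860026/13025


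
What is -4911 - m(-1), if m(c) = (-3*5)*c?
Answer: -4926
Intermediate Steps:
m(c) = -15*c
-4911 - m(-1) = -4911 - (-15)*(-1) = -4911 - 1*15 = -4911 - 15 = -4926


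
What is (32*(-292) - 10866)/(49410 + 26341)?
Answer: -20210/75751 ≈ -0.26680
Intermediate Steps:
(32*(-292) - 10866)/(49410 + 26341) = (-9344 - 10866)/75751 = -20210*1/75751 = -20210/75751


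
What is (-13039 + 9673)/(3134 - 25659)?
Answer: 198/1325 ≈ 0.14943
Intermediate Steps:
(-13039 + 9673)/(3134 - 25659) = -3366/(-22525) = -3366*(-1/22525) = 198/1325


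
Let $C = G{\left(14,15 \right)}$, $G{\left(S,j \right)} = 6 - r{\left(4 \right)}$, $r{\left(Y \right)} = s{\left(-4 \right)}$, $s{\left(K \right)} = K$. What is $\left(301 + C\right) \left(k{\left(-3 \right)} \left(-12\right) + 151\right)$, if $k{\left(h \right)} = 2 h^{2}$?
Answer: $-20215$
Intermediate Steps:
$r{\left(Y \right)} = -4$
$G{\left(S,j \right)} = 10$ ($G{\left(S,j \right)} = 6 - -4 = 6 + 4 = 10$)
$C = 10$
$\left(301 + C\right) \left(k{\left(-3 \right)} \left(-12\right) + 151\right) = \left(301 + 10\right) \left(2 \left(-3\right)^{2} \left(-12\right) + 151\right) = 311 \left(2 \cdot 9 \left(-12\right) + 151\right) = 311 \left(18 \left(-12\right) + 151\right) = 311 \left(-216 + 151\right) = 311 \left(-65\right) = -20215$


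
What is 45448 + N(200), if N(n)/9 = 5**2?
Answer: 45673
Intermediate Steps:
N(n) = 225 (N(n) = 9*5**2 = 9*25 = 225)
45448 + N(200) = 45448 + 225 = 45673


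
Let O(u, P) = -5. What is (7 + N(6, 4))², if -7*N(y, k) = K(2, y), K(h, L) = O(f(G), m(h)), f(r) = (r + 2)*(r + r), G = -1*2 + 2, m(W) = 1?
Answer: 2916/49 ≈ 59.510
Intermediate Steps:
G = 0 (G = -2 + 2 = 0)
f(r) = 2*r*(2 + r) (f(r) = (2 + r)*(2*r) = 2*r*(2 + r))
K(h, L) = -5
N(y, k) = 5/7 (N(y, k) = -⅐*(-5) = 5/7)
(7 + N(6, 4))² = (7 + 5/7)² = (54/7)² = 2916/49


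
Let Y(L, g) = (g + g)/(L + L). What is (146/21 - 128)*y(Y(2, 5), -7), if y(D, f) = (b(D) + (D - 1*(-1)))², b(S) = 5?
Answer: -367319/42 ≈ -8745.7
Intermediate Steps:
Y(L, g) = g/L (Y(L, g) = (2*g)/((2*L)) = (2*g)*(1/(2*L)) = g/L)
y(D, f) = (6 + D)² (y(D, f) = (5 + (D - 1*(-1)))² = (5 + (D + 1))² = (5 + (1 + D))² = (6 + D)²)
(146/21 - 128)*y(Y(2, 5), -7) = (146/21 - 128)*(6 + 5/2)² = -2542*(17/2)²/21 = -2542/21*289/4 = -367319/42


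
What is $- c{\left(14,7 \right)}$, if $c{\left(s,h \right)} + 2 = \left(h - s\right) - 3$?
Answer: $12$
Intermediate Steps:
$c{\left(s,h \right)} = -5 + h - s$ ($c{\left(s,h \right)} = -2 - \left(3 + s - h\right) = -5 + h - s$)
$- c{\left(14,7 \right)} = - (-5 + 7 - 14) = \left(-1\right) \left(-12\right) = 12$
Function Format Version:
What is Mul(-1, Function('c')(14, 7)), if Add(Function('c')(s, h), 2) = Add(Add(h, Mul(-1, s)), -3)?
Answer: 12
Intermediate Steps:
Function('c')(s, h) = Add(-5, h, Mul(-1, s)) (Function('c')(s, h) = Add(-2, Add(Add(h, Mul(-1, s)), -3)) = Add(-2, Add(-3, h, Mul(-1, s))) = Add(-5, h, Mul(-1, s)))
Mul(-1, Function('c')(14, 7)) = Mul(-1, Add(-5, 7, Mul(-1, 14))) = Mul(-1, Add(-5, 7, -14)) = Mul(-1, -12) = 12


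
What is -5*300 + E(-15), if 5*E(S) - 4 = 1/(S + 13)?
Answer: -14993/10 ≈ -1499.3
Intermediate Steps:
E(S) = 4/5 + 1/(5*(13 + S)) (E(S) = 4/5 + 1/(5*(S + 13)) = 4/5 + 1/(5*(13 + S)))
-5*300 + E(-15) = -5*300 + (53 + 4*(-15))/(5*(13 - 15)) = -1500 + (1/5)*(53 - 60)/(-2) = -1500 + (1/5)*(-1/2)*(-7) = -1500 + 7/10 = -14993/10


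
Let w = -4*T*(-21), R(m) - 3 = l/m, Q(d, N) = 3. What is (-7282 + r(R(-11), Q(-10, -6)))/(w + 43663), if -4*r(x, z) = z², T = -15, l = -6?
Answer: -29137/169612 ≈ -0.17179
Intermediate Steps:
R(m) = 3 - 6/m
w = -1260 (w = -4*(-15)*(-21) = 60*(-21) = -1260)
r(x, z) = -z²/4
(-7282 + r(R(-11), Q(-10, -6)))/(w + 43663) = (-7282 - ¼*3²)/(-1260 + 43663) = (-7282 - ¼*9)/42403 = (-7282 - 9/4)*(1/42403) = -29137/4*1/42403 = -29137/169612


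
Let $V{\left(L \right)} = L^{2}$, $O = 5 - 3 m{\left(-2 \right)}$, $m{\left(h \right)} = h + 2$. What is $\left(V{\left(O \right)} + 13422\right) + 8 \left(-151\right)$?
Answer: $12239$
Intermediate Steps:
$m{\left(h \right)} = 2 + h$
$O = 5$ ($O = 5 - 3 \left(2 - 2\right) = 5 - 0 = 5 + 0 = 5$)
$\left(V{\left(O \right)} + 13422\right) + 8 \left(-151\right) = \left(5^{2} + 13422\right) + 8 \left(-151\right) = \left(25 + 13422\right) - 1208 = 13447 - 1208 = 12239$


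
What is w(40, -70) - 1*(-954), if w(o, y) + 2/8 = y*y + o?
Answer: 23575/4 ≈ 5893.8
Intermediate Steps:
w(o, y) = -¼ + o + y² (w(o, y) = -¼ + (y*y + o) = -¼ + (y² + o) = -¼ + (o + y²) = -¼ + o + y²)
w(40, -70) - 1*(-954) = (-¼ + 40 + (-70)²) - 1*(-954) = (-¼ + 40 + 4900) + 954 = 19759/4 + 954 = 23575/4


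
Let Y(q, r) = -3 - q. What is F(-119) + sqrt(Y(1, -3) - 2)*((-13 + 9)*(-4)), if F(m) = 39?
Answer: 39 + 16*I*sqrt(6) ≈ 39.0 + 39.192*I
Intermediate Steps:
F(-119) + sqrt(Y(1, -3) - 2)*((-13 + 9)*(-4)) = 39 + sqrt((-3 - 1*1) - 2)*((-13 + 9)*(-4)) = 39 + sqrt((-3 - 1) - 2)*(-4*(-4)) = 39 + sqrt(-4 - 2)*16 = 39 + sqrt(-6)*16 = 39 + (I*sqrt(6))*16 = 39 + 16*I*sqrt(6)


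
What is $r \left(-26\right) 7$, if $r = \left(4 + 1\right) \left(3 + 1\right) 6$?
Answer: $-21840$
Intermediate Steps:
$r = 120$ ($r = 5 \cdot 4 \cdot 6 = 20 \cdot 6 = 120$)
$r \left(-26\right) 7 = 120 \left(-26\right) 7 = \left(-3120\right) 7 = -21840$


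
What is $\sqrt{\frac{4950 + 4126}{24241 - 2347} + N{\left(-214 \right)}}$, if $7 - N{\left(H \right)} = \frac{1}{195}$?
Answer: $\frac{\sqrt{416829393370}}{237185} \approx 2.722$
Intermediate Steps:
$N{\left(H \right)} = \frac{1364}{195}$ ($N{\left(H \right)} = 7 - \frac{1}{195} = \frac{1364}{195}$)
$\sqrt{\frac{4950 + 4126}{24241 - 2347} + N{\left(-214 \right)}} = \sqrt{\frac{4950 + 4126}{24241 - 2347} + \frac{1364}{195}} = \sqrt{\frac{9076}{21894} + \frac{1364}{195}} = \sqrt{9076 \cdot \frac{1}{21894} + \frac{1364}{195}} = \sqrt{\frac{4538}{10947} + \frac{1364}{195}} = \sqrt{\frac{1757402}{237185}} = \frac{\sqrt{416829393370}}{237185}$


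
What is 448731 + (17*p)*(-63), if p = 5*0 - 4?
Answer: 453015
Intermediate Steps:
p = -4 (p = 0 - 4 = -4)
448731 + (17*p)*(-63) = 448731 + (17*(-4))*(-63) = 448731 - 68*(-63) = 448731 + 4284 = 453015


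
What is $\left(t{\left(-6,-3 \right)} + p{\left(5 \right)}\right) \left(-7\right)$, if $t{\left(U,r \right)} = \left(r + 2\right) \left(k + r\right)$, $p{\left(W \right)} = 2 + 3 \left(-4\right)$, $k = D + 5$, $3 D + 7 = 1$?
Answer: $70$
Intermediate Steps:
$D = -2$ ($D = - \frac{7}{3} + \frac{1}{3} \cdot 1 = - \frac{7}{3} + \frac{1}{3} = -2$)
$k = 3$ ($k = -2 + 5 = 3$)
$p{\left(W \right)} = -10$ ($p{\left(W \right)} = 2 - 12 = -10$)
$t{\left(U,r \right)} = \left(2 + r\right) \left(3 + r\right)$ ($t{\left(U,r \right)} = \left(r + 2\right) \left(3 + r\right) = \left(2 + r\right) \left(3 + r\right)$)
$\left(t{\left(-6,-3 \right)} + p{\left(5 \right)}\right) \left(-7\right) = \left(\left(6 + \left(-3\right)^{2} + 5 \left(-3\right)\right) - 10\right) \left(-7\right) = \left(\left(6 + 9 - 15\right) - 10\right) \left(-7\right) = \left(0 - 10\right) \left(-7\right) = \left(-10\right) \left(-7\right) = 70$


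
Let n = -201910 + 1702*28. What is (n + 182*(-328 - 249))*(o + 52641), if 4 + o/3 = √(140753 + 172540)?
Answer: -13645015572 - 777804*√313293 ≈ -1.4080e+10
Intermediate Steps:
o = -12 + 3*√313293 (o = -12 + 3*√(140753 + 172540) = -12 + 3*√313293 ≈ 1667.2)
n = -154254 (n = -201910 + 47656 = -154254)
(n + 182*(-328 - 249))*(o + 52641) = (-154254 + 182*(-328 - 249))*((-12 + 3*√313293) + 52641) = (-154254 + 182*(-577))*(52629 + 3*√313293) = (-154254 - 105014)*(52629 + 3*√313293) = -259268*(52629 + 3*√313293) = -13645015572 - 777804*√313293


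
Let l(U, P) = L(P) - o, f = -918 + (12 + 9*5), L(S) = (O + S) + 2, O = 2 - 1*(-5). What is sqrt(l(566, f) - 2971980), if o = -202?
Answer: I*sqrt(2972630) ≈ 1724.1*I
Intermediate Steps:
O = 7 (O = 2 + 5 = 7)
L(S) = 9 + S (L(S) = (7 + S) + 2 = 9 + S)
f = -861 (f = -918 + (12 + 45) = -918 + 57 = -861)
l(U, P) = 211 + P (l(U, P) = (9 + P) - 1*(-202) = (9 + P) + 202 = 211 + P)
sqrt(l(566, f) - 2971980) = sqrt((211 - 861) - 2971980) = sqrt(-650 - 2971980) = sqrt(-2972630) = I*sqrt(2972630)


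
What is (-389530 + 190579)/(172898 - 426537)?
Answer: 198951/253639 ≈ 0.78439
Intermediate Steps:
(-389530 + 190579)/(172898 - 426537) = -198951/(-253639) = -198951*(-1/253639) = 198951/253639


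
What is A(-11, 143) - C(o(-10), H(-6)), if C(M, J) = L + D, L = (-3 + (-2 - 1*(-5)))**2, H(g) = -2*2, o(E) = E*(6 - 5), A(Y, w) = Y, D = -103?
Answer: 92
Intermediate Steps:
o(E) = E (o(E) = E*1 = E)
H(g) = -4
L = 0 (L = (-3 + (-2 + 5))**2 = (-3 + 3)**2 = 0**2 = 0)
C(M, J) = -103 (C(M, J) = 0 - 103 = -103)
A(-11, 143) - C(o(-10), H(-6)) = -11 - 1*(-103) = -11 + 103 = 92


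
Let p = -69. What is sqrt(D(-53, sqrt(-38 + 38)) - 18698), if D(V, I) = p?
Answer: 7*I*sqrt(383) ≈ 136.99*I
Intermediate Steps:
D(V, I) = -69
sqrt(D(-53, sqrt(-38 + 38)) - 18698) = sqrt(-69 - 18698) = sqrt(-18767) = 7*I*sqrt(383)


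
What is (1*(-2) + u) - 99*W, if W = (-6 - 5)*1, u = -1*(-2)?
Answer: 1089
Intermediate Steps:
u = 2
W = -11 (W = -11*1 = -11)
(1*(-2) + u) - 99*W = (1*(-2) + 2) - 99*(-11) = (-2 + 2) + 1089 = 0 + 1089 = 1089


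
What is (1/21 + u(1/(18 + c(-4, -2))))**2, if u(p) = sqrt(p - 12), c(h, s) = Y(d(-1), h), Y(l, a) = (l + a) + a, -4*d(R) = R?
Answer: -215167/18081 + 4*I*sqrt(5002)/861 ≈ -11.9 + 0.32857*I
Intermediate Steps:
d(R) = -R/4
Y(l, a) = l + 2*a (Y(l, a) = (a + l) + a = l + 2*a)
c(h, s) = 1/4 + 2*h (c(h, s) = -1/4*(-1) + 2*h = 1/4 + 2*h)
u(p) = sqrt(-12 + p)
(1/21 + u(1/(18 + c(-4, -2))))**2 = (1/21 + sqrt(-12 + 1/(18 + (1/4 + 2*(-4)))))**2 = (1/21 + sqrt(-12 + 1/(18 + (1/4 - 8))))**2 = (1/21 + sqrt(-12 + 1/(18 - 31/4)))**2 = (1/21 + sqrt(-12 + 1/(41/4)))**2 = (1/21 + sqrt(-12 + 4/41))**2 = (1/21 + sqrt(-488/41))**2 = (1/21 + 2*I*sqrt(5002)/41)**2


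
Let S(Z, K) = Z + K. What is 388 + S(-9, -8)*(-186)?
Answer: 3550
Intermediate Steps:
S(Z, K) = K + Z
388 + S(-9, -8)*(-186) = 388 + (-8 - 9)*(-186) = 388 - 17*(-186) = 388 + 3162 = 3550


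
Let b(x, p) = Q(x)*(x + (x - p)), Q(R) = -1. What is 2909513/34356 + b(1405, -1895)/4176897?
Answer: 1350286052909/15944608148 ≈ 84.686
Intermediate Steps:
b(x, p) = p - 2*x (b(x, p) = -(x + (x - p)) = -(-p + 2*x) = p - 2*x)
2909513/34356 + b(1405, -1895)/4176897 = 2909513/34356 + (-1895 - 2*1405)/4176897 = 2909513*(1/34356) + (-1895 - 2810)*(1/4176897) = 2909513/34356 - 4705*1/4176897 = 2909513/34356 - 4705/4176897 = 1350286052909/15944608148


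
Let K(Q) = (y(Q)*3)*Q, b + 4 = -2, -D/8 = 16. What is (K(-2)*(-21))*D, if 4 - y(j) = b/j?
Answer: -16128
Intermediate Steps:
D = -128 (D = -8*16 = -128)
b = -6 (b = -4 - 2 = -6)
y(j) = 4 + 6/j (y(j) = 4 - (-6)/j = 4 + 6/j)
K(Q) = Q*(12 + 18/Q) (K(Q) = ((4 + 6/Q)*3)*Q = (12 + 18/Q)*Q = Q*(12 + 18/Q))
(K(-2)*(-21))*D = ((18 + 12*(-2))*(-21))*(-128) = ((18 - 24)*(-21))*(-128) = -6*(-21)*(-128) = 126*(-128) = -16128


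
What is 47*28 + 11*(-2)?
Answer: 1294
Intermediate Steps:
47*28 + 11*(-2) = 1316 - 22 = 1294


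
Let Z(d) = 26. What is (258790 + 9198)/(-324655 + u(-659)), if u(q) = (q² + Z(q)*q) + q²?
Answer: 267988/526773 ≈ 0.50874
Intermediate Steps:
u(q) = 2*q² + 26*q (u(q) = (q² + 26*q) + q² = 2*q² + 26*q)
(258790 + 9198)/(-324655 + u(-659)) = (258790 + 9198)/(-324655 + 2*(-659)*(13 - 659)) = 267988/(-324655 + 2*(-659)*(-646)) = 267988/(-324655 + 851428) = 267988/526773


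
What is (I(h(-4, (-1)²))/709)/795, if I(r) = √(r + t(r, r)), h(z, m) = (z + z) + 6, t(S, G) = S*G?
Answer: √2/563655 ≈ 2.5090e-6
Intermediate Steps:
t(S, G) = G*S
h(z, m) = 6 + 2*z (h(z, m) = 2*z + 6 = 6 + 2*z)
I(r) = √(r + r²) (I(r) = √(r + r*r) = √(r + r²))
(I(h(-4, (-1)²))/709)/795 = (√((6 + 2*(-4))*(1 + (6 + 2*(-4))))/709)/795 = (√((6 - 8)*(1 + (6 - 8)))*(1/709))*(1/795) = (√(-2*(1 - 2))*(1/709))*(1/795) = (√(-2*(-1))*(1/709))*(1/795) = (√2*(1/709))*(1/795) = (√2/709)*(1/795) = √2/563655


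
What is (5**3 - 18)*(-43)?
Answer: -4601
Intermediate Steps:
(5**3 - 18)*(-43) = (125 - 18)*(-43) = 107*(-43) = -4601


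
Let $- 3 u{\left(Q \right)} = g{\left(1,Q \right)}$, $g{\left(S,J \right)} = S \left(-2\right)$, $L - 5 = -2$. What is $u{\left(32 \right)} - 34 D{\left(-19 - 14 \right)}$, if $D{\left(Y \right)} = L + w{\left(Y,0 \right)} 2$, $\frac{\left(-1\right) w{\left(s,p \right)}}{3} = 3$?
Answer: $\frac{1532}{3} \approx 510.67$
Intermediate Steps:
$L = 3$ ($L = 5 - 2 = 3$)
$w{\left(s,p \right)} = -9$ ($w{\left(s,p \right)} = \left(-3\right) 3 = -9$)
$g{\left(S,J \right)} = - 2 S$
$D{\left(Y \right)} = -15$ ($D{\left(Y \right)} = 3 - 18 = -15$)
$u{\left(Q \right)} = \frac{2}{3}$ ($u{\left(Q \right)} = - \frac{\left(-2\right) 1}{3} = \left(- \frac{1}{3}\right) \left(-2\right) = \frac{2}{3}$)
$u{\left(32 \right)} - 34 D{\left(-19 - 14 \right)} = \frac{2}{3} - -510 = \frac{2}{3} + 510 = \frac{1532}{3}$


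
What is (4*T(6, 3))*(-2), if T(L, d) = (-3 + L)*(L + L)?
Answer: -288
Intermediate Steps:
T(L, d) = 2*L*(-3 + L) (T(L, d) = (-3 + L)*(2*L) = 2*L*(-3 + L))
(4*T(6, 3))*(-2) = (4*(2*6*(-3 + 6)))*(-2) = (4*(2*6*3))*(-2) = (4*36)*(-2) = 144*(-2) = -288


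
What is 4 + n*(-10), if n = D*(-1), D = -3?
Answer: -26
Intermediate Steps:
n = 3 (n = -3*(-1) = 3)
4 + n*(-10) = 4 + 3*(-10) = 4 - 30 = -26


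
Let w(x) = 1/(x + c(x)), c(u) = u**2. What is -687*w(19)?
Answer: -687/380 ≈ -1.8079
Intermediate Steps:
w(x) = 1/(x + x**2)
-687*w(19) = -687/(19*(1 + 19)) = -687/(19*20) = -687*1/380 = -687/380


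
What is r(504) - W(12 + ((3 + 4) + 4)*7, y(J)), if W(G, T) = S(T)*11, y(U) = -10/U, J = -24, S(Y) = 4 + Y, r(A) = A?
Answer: 5465/12 ≈ 455.42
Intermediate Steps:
W(G, T) = 44 + 11*T (W(G, T) = (4 + T)*11 = 44 + 11*T)
r(504) - W(12 + ((3 + 4) + 4)*7, y(J)) = 504 - (44 + 11*(-10/(-24))) = 504 - (44 + 11*(-10*(-1/24))) = 504 - (44 + 11*(5/12)) = 504 - (44 + 55/12) = 504 - 1*583/12 = 504 - 583/12 = 5465/12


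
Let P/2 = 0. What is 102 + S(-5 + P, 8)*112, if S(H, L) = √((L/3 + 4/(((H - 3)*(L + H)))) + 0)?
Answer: 102 + 56*√10 ≈ 279.09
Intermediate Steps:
P = 0 (P = 2*0 = 0)
S(H, L) = √(L/3 + 4/((-3 + H)*(H + L))) (S(H, L) = √((L*(⅓) + 4/(((-3 + H)*(H + L)))) + 0) = √((L/3 + 4*(1/((-3 + H)*(H + L)))) + 0) = √((L/3 + 4/((-3 + H)*(H + L))) + 0) = √(L/3 + 4/((-3 + H)*(H + L))))
102 + S(-5 + P, 8)*112 = 102 + (√(3*8 + 36/((-5 + 0)² - 3*(-5 + 0) - 3*8 + (-5 + 0)*8))/3)*112 = 102 + (√(24 + 36/((-5)² - 3*(-5) - 24 - 5*8))/3)*112 = 102 + (√(24 + 36/(25 + 15 - 24 - 40))/3)*112 = 102 + (√(24 + 36/(-24))/3)*112 = 102 + (√(24 + 36*(-1/24))/3)*112 = 102 + (√(24 - 3/2)/3)*112 = 102 + (√(45/2)/3)*112 = 102 + ((3*√10/2)/3)*112 = 102 + (√10/2)*112 = 102 + 56*√10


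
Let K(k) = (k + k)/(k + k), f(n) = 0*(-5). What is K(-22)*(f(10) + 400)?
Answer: 400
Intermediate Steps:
f(n) = 0
K(k) = 1 (K(k) = (2*k)/((2*k)) = (2*k)*(1/(2*k)) = 1)
K(-22)*(f(10) + 400) = 1*(0 + 400) = 1*400 = 400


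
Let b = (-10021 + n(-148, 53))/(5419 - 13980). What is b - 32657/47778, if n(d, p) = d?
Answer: 206277905/409027458 ≈ 0.50431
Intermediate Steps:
b = 10169/8561 (b = (-10021 - 148)/(5419 - 13980) = -10169/(-8561) = -10169*(-1/8561) = 10169/8561 ≈ 1.1878)
b - 32657/47778 = 10169/8561 - 32657/47778 = 206277905/409027458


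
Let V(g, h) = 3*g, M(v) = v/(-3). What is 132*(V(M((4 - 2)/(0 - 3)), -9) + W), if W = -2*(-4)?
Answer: 1144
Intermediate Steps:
W = 8
M(v) = -v/3 (M(v) = v*(-⅓) = -v/3)
132*(V(M((4 - 2)/(0 - 3)), -9) + W) = 132*(3*(-(4 - 2)/(3*(0 - 3))) + 8) = 132*(3*(-2/(3*(-3))) + 8) = 132*(3*(-2*(-1)/(3*3)) + 8) = 132*(3*(-⅓*(-⅔)) + 8) = 132*(3*(2/9) + 8) = 132*(⅔ + 8) = 132*(26/3) = 1144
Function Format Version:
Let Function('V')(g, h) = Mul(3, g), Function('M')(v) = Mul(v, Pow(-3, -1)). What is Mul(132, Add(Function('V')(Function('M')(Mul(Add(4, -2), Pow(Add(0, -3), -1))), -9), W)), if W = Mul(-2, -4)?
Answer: 1144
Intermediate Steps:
W = 8
Function('M')(v) = Mul(Rational(-1, 3), v) (Function('M')(v) = Mul(v, Rational(-1, 3)) = Mul(Rational(-1, 3), v))
Mul(132, Add(Function('V')(Function('M')(Mul(Add(4, -2), Pow(Add(0, -3), -1))), -9), W)) = Mul(132, Add(Mul(3, Mul(Rational(-1, 3), Mul(Add(4, -2), Pow(Add(0, -3), -1)))), 8)) = Mul(132, Add(Mul(3, Mul(Rational(-1, 3), Mul(2, Pow(-3, -1)))), 8)) = Mul(132, Add(Mul(3, Mul(Rational(-1, 3), Mul(2, Rational(-1, 3)))), 8)) = Mul(132, Add(Mul(3, Mul(Rational(-1, 3), Rational(-2, 3))), 8)) = Mul(132, Add(Mul(3, Rational(2, 9)), 8)) = Mul(132, Add(Rational(2, 3), 8)) = Mul(132, Rational(26, 3)) = 1144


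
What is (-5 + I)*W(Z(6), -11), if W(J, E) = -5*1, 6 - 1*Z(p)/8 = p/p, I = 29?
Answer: -120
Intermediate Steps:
Z(p) = 40 (Z(p) = 48 - 8*p/p = 48 - 8*1 = 48 - 8 = 40)
W(J, E) = -5
(-5 + I)*W(Z(6), -11) = (-5 + 29)*(-5) = 24*(-5) = -120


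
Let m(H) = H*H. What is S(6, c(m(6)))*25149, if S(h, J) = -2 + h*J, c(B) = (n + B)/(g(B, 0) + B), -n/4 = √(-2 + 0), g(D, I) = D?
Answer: 25149 - 8383*I*√2 ≈ 25149.0 - 11855.0*I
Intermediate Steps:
m(H) = H²
n = -4*I*√2 (n = -4*√(-2 + 0) = -4*I*√2 ≈ -5.6569*I)
c(B) = (B - 4*I*√2)/(2*B) (c(B) = (-4*I*√2 + B)/(B + B) = (B - 4*I*√2)/((2*B)) = (B - 4*I*√2)*(1/(2*B)) = (B - 4*I*√2)/(2*B))
S(h, J) = -2 + J*h
S(6, c(m(6)))*25149 = (-2 + ((6² - 4*I*√2)/(2*(6²)))*6)*25149 = (-2 + ((½)*(36 - 4*I*√2)/36)*6)*25149 = (-2 + ((½)*(1/36)*(36 - 4*I*√2))*6)*25149 = (-2 + (½ - I*√2/18)*6)*25149 = (-2 + (3 - I*√2/3))*25149 = (1 - I*√2/3)*25149 = 25149 - 8383*I*√2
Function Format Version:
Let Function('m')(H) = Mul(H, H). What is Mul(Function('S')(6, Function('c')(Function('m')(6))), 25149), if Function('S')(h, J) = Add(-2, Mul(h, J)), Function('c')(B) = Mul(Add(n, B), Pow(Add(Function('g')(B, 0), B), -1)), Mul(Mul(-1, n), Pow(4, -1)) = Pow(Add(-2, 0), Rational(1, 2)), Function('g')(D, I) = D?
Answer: Add(25149, Mul(-8383, I, Pow(2, Rational(1, 2)))) ≈ Add(25149., Mul(-11855., I))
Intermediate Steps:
Function('m')(H) = Pow(H, 2)
n = Mul(-4, I, Pow(2, Rational(1, 2))) (n = Mul(-4, Pow(Add(-2, 0), Rational(1, 2))) = Mul(-4, Pow(-2, Rational(1, 2))) = Mul(-4, Mul(I, Pow(2, Rational(1, 2)))) = Mul(-4, I, Pow(2, Rational(1, 2))) ≈ Mul(-5.6569, I))
Function('c')(B) = Mul(Rational(1, 2), Pow(B, -1), Add(B, Mul(-4, I, Pow(2, Rational(1, 2))))) (Function('c')(B) = Mul(Add(Mul(-4, I, Pow(2, Rational(1, 2))), B), Pow(Add(B, B), -1)) = Mul(Add(B, Mul(-4, I, Pow(2, Rational(1, 2)))), Pow(Mul(2, B), -1)) = Mul(Add(B, Mul(-4, I, Pow(2, Rational(1, 2)))), Mul(Rational(1, 2), Pow(B, -1))) = Mul(Rational(1, 2), Pow(B, -1), Add(B, Mul(-4, I, Pow(2, Rational(1, 2))))))
Function('S')(h, J) = Add(-2, Mul(J, h))
Mul(Function('S')(6, Function('c')(Function('m')(6))), 25149) = Mul(Add(-2, Mul(Mul(Rational(1, 2), Pow(Pow(6, 2), -1), Add(Pow(6, 2), Mul(-4, I, Pow(2, Rational(1, 2))))), 6)), 25149) = Mul(Add(-2, Mul(Mul(Rational(1, 2), Pow(36, -1), Add(36, Mul(-4, I, Pow(2, Rational(1, 2))))), 6)), 25149) = Mul(Add(-2, Mul(Mul(Rational(1, 2), Rational(1, 36), Add(36, Mul(-4, I, Pow(2, Rational(1, 2))))), 6)), 25149) = Mul(Add(-2, Mul(Add(Rational(1, 2), Mul(Rational(-1, 18), I, Pow(2, Rational(1, 2)))), 6)), 25149) = Mul(Add(-2, Add(3, Mul(Rational(-1, 3), I, Pow(2, Rational(1, 2))))), 25149) = Mul(Add(1, Mul(Rational(-1, 3), I, Pow(2, Rational(1, 2)))), 25149) = Add(25149, Mul(-8383, I, Pow(2, Rational(1, 2))))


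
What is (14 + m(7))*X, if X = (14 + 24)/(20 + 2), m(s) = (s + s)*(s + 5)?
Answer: 3458/11 ≈ 314.36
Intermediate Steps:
m(s) = 2*s*(5 + s) (m(s) = (2*s)*(5 + s) = 2*s*(5 + s))
X = 19/11 (X = 38/22 = 38*(1/22) = 19/11 ≈ 1.7273)
(14 + m(7))*X = (14 + 2*7*(5 + 7))*(19/11) = (14 + 2*7*12)*(19/11) = (14 + 168)*(19/11) = 182*(19/11) = 3458/11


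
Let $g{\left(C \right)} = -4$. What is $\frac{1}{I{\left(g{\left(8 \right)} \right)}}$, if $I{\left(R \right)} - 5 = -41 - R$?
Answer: $- \frac{1}{32} \approx -0.03125$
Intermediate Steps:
$I{\left(R \right)} = -36 - R$ ($I{\left(R \right)} = 5 - \left(41 + R\right) = -36 - R$)
$\frac{1}{I{\left(g{\left(8 \right)} \right)}} = \frac{1}{-36 - -4} = \frac{1}{-36 + 4} = \frac{1}{-32} = - \frac{1}{32}$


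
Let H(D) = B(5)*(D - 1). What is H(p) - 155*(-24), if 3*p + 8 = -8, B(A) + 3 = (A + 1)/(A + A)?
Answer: 18676/5 ≈ 3735.2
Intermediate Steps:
B(A) = -3 + (1 + A)/(2*A) (B(A) = -3 + (A + 1)/(A + A) = -3 + (1 + A)/((2*A)) = -3 + (1 + A)*(1/(2*A)) = -3 + (1 + A)/(2*A))
p = -16/3 (p = -8/3 + (1/3)*(-8) = -8/3 - 8/3 = -16/3 ≈ -5.3333)
H(D) = 12/5 - 12*D/5 (H(D) = ((1/2)*(1 - 5*5)/5)*(D - 1) = ((1/2)*(1/5)*(1 - 25))*(-1 + D) = ((1/2)*(1/5)*(-24))*(-1 + D) = -12*(-1 + D)/5 = 12/5 - 12*D/5)
H(p) - 155*(-24) = (12/5 - 12/5*(-16/3)) - 155*(-24) = (12/5 + 64/5) + 3720 = 76/5 + 3720 = 18676/5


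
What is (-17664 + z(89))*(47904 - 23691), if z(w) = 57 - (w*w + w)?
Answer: -620264421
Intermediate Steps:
z(w) = 57 - w - w² (z(w) = 57 - (w² + w) = 57 - (w + w²) = 57 + (-w - w²) = 57 - w - w²)
(-17664 + z(89))*(47904 - 23691) = (-17664 + (57 - 1*89 - 1*89²))*(47904 - 23691) = (-17664 + (57 - 89 - 1*7921))*24213 = (-17664 + (57 - 89 - 7921))*24213 = (-17664 - 7953)*24213 = -25617*24213 = -620264421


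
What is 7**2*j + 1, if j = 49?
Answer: 2402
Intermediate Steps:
7**2*j + 1 = 7**2*49 + 1 = 49*49 + 1 = 2401 + 1 = 2402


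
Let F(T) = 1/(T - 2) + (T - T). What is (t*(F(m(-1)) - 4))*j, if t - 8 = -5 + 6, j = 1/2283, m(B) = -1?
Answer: -13/761 ≈ -0.017083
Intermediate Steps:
j = 1/2283 ≈ 0.00043802
t = 9 (t = 8 + (-5 + 6) = 8 + 1 = 9)
F(T) = 1/(-2 + T) (F(T) = 1/(-2 + T) + 0 = 1/(-2 + T))
(t*(F(m(-1)) - 4))*j = (9*(1/(-2 - 1) - 4))*(1/2283) = (9*(1/(-3) - 4))*(1/2283) = (9*(-⅓ - 4))*(1/2283) = (9*(-13/3))*(1/2283) = -39*1/2283 = -13/761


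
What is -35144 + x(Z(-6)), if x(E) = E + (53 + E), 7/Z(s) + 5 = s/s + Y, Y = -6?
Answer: -175462/5 ≈ -35092.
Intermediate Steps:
Z(s) = -7/10 (Z(s) = 7/(-5 + (s/s - 6)) = 7/(-5 + (1 - 6)) = 7/(-5 - 5) = 7/(-10) = 7*(-1/10) = -7/10)
x(E) = 53 + 2*E
-35144 + x(Z(-6)) = -35144 + (53 + 2*(-7/10)) = -35144 + (53 - 7/5) = -35144 + 258/5 = -175462/5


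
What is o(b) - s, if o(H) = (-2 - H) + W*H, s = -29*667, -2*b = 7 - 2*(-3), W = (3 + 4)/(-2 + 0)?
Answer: 77481/4 ≈ 19370.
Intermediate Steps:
W = -7/2 (W = 7/(-2) = 7*(-1/2) = -7/2 ≈ -3.5000)
b = -13/2 (b = -(7 - 2*(-3))/2 = -(7 + 6)/2 = -1/2*13 = -13/2 ≈ -6.5000)
s = -19343
o(H) = -2 - 9*H/2 (o(H) = (-2 - H) - 7*H/2 = -2 - 9*H/2)
o(b) - s = (-2 - 9/2*(-13/2)) - 1*(-19343) = (-2 + 117/4) + 19343 = 109/4 + 19343 = 77481/4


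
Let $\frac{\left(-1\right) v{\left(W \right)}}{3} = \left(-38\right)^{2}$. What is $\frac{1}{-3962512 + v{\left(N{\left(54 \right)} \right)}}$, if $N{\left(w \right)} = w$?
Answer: $- \frac{1}{3966844} \approx -2.5209 \cdot 10^{-7}$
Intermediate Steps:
$v{\left(W \right)} = -4332$ ($v{\left(W \right)} = - 3 \left(-38\right)^{2} = \left(-3\right) 1444 = -4332$)
$\frac{1}{-3962512 + v{\left(N{\left(54 \right)} \right)}} = \frac{1}{-3962512 - 4332} = \frac{1}{-3966844} = - \frac{1}{3966844}$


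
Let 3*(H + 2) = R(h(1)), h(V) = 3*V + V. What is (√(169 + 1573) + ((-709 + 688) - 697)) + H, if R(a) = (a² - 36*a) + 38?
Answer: -750 + √1742 ≈ -708.26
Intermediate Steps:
h(V) = 4*V
R(a) = 38 + a² - 36*a
H = -32 (H = -2 + (38 + (4*1)² - 144)/3 = -2 + (38 + 4² - 36*4)/3 = -2 + (38 + 16 - 144)/3 = -2 + (⅓)*(-90) = -2 - 30 = -32)
(√(169 + 1573) + ((-709 + 688) - 697)) + H = (√(169 + 1573) + ((-709 + 688) - 697)) - 32 = (√1742 + (-21 - 697)) - 32 = (√1742 - 718) - 32 = (-718 + √1742) - 32 = -750 + √1742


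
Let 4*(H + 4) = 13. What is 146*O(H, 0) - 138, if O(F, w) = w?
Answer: -138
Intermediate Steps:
H = -¾ (H = -4 + (¼)*13 = -4 + 13/4 = -¾ ≈ -0.75000)
146*O(H, 0) - 138 = 146*0 - 138 = 0 - 138 = -138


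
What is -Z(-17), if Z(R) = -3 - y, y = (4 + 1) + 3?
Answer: 11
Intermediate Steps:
y = 8 (y = 5 + 3 = 8)
Z(R) = -11 (Z(R) = -3 - 1*8 = -3 - 8 = -11)
-Z(-17) = -1*(-11) = 11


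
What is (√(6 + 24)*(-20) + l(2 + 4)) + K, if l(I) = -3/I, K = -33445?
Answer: -66891/2 - 20*√30 ≈ -33555.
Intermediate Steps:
(√(6 + 24)*(-20) + l(2 + 4)) + K = (√(6 + 24)*(-20) - 3/(2 + 4)) - 33445 = (√30*(-20) - 3/6) - 33445 = (-20*√30 - 3*⅙) - 33445 = (-20*√30 - ½) - 33445 = (-½ - 20*√30) - 33445 = -66891/2 - 20*√30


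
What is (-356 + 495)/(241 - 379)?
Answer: -139/138 ≈ -1.0072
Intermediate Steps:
(-356 + 495)/(241 - 379) = 139/(-138) = 139*(-1/138) = -139/138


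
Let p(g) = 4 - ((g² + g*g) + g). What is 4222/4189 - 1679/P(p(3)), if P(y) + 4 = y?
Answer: 7121993/87969 ≈ 80.960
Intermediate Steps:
p(g) = 4 - g - 2*g² (p(g) = 4 - ((g² + g²) + g) = 4 - (2*g² + g) = 4 - (g + 2*g²) = 4 + (-g - 2*g²) = 4 - g - 2*g²)
P(y) = -4 + y
4222/4189 - 1679/P(p(3)) = 4222/4189 - 1679/(-4 + (4 - 1*3 - 2*3²)) = 4222*(1/4189) - 1679/(-4 + (4 - 3 - 2*9)) = 4222/4189 - 1679/(-4 + (4 - 3 - 18)) = 4222/4189 - 1679/(-4 - 17) = 4222/4189 - 1679/(-21) = 4222/4189 - 1679*(-1/21) = 4222/4189 + 1679/21 = 7121993/87969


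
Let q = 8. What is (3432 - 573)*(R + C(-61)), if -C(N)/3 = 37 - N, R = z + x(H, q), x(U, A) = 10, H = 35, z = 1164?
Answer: 2515920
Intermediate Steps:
R = 1174 (R = 1164 + 10 = 1174)
C(N) = -111 + 3*N (C(N) = -3*(37 - N) = -111 + 3*N)
(3432 - 573)*(R + C(-61)) = (3432 - 573)*(1174 + (-111 + 3*(-61))) = 2859*(1174 + (-111 - 183)) = 2859*(1174 - 294) = 2859*880 = 2515920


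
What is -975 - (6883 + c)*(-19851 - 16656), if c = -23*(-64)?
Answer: 305015010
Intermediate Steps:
c = 1472
-975 - (6883 + c)*(-19851 - 16656) = -975 - (6883 + 1472)*(-19851 - 16656) = -975 - 8355*(-36507) = -975 - 1*(-305015985) = -975 + 305015985 = 305015010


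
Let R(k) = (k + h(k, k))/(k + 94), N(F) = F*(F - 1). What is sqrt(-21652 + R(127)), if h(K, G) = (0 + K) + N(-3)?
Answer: I*sqrt(1057446546)/221 ≈ 147.14*I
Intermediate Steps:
N(F) = F*(-1 + F)
h(K, G) = 12 + K (h(K, G) = (0 + K) - 3*(-1 - 3) = K - 3*(-4) = K + 12 = 12 + K)
R(k) = (12 + 2*k)/(94 + k) (R(k) = (k + (12 + k))/(k + 94) = (12 + 2*k)/(94 + k))
sqrt(-21652 + R(127)) = sqrt(-21652 + 2*(6 + 127)/(94 + 127)) = sqrt(-21652 + 2*133/221) = sqrt(-21652 + 2*(1/221)*133) = sqrt(-21652 + 266/221) = sqrt(-4784826/221) = I*sqrt(1057446546)/221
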